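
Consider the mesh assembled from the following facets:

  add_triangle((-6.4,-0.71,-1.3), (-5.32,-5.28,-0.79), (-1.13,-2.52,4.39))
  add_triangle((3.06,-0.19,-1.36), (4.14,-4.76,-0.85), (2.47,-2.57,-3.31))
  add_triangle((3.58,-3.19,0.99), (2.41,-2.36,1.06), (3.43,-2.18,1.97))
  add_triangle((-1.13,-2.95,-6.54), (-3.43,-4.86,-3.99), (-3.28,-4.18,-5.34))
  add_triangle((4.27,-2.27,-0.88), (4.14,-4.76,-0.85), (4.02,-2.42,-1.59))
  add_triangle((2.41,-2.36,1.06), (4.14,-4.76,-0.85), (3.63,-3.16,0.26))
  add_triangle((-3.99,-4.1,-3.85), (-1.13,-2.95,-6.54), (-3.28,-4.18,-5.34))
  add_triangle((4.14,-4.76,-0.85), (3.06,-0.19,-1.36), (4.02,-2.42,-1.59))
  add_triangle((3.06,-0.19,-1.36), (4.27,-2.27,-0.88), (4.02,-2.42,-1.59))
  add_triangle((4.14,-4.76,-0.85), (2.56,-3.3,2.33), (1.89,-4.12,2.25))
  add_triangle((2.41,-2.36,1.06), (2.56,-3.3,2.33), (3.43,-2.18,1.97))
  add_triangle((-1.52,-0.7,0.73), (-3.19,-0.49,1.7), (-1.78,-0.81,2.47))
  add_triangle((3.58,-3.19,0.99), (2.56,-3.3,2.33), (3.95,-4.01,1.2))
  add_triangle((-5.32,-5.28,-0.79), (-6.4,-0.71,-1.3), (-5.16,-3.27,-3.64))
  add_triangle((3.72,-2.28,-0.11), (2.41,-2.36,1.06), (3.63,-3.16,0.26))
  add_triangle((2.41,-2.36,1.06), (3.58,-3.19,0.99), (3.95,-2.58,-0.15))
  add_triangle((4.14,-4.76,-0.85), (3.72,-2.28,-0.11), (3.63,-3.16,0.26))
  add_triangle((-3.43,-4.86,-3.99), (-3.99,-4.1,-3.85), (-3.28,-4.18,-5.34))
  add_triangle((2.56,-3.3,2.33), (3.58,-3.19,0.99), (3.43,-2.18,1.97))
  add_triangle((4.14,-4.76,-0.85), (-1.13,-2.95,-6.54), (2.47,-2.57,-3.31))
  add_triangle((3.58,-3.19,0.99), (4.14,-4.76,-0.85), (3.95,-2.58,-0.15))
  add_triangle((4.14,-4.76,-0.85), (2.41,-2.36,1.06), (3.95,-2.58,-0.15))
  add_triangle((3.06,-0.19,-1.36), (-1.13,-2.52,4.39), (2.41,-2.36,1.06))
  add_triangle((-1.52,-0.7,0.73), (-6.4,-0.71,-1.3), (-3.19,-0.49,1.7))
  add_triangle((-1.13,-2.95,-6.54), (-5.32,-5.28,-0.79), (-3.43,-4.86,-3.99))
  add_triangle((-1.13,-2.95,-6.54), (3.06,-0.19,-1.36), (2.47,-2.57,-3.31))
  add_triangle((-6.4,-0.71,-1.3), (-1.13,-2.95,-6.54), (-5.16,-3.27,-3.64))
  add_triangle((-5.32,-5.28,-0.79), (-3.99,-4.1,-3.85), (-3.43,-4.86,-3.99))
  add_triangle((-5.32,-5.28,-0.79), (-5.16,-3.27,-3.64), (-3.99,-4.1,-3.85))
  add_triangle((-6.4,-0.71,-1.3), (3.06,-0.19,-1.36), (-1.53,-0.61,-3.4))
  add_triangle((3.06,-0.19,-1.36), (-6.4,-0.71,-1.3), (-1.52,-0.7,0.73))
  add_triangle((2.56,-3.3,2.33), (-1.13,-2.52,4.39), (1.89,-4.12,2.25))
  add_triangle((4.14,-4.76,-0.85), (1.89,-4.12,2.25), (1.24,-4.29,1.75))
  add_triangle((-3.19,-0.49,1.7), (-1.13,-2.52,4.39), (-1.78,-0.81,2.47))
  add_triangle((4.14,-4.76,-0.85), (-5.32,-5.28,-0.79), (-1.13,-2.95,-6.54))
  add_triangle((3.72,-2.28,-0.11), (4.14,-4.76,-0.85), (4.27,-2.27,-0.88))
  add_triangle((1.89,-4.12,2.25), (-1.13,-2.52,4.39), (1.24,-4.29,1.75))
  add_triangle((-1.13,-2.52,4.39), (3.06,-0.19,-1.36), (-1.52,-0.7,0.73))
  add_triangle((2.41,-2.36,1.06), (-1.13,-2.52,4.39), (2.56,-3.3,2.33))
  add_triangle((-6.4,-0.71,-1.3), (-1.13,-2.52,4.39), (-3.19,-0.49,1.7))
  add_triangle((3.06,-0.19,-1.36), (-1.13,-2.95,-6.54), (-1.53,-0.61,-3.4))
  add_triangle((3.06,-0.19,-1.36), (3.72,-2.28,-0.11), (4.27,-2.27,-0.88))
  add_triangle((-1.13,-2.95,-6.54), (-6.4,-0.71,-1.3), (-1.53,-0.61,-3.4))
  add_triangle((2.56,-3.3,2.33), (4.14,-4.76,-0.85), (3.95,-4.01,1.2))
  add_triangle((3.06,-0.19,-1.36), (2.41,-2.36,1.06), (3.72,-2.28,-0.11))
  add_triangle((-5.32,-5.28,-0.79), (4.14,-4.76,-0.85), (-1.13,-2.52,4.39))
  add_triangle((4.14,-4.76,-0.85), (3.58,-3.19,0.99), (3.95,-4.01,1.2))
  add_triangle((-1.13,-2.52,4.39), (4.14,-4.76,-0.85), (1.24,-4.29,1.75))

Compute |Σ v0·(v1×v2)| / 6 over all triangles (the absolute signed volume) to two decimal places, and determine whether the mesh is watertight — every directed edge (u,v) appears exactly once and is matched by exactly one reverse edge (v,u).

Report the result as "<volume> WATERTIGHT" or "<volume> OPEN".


193.68 OPEN

Per-triangle v0·(v1×v2)/6:
  t1: +22.3667
  t2: +6.3005
  t3: -0.3353
  t4: +2.5720
  t5: +1.3876
  t6: +0.8024
  t7: +0.3465
  t8: -0.6442
  t9: +0.9255
  t10: +3.1871
  t11: -0.7171
  t12: -0.4002
  t13: +0.4091
  t14: +13.8020
  t15: +0.4548
  t16: +0.0631
  t17: +0.9280
  t18: +1.5653
  t19: +1.4691
  t20: +9.4791
  t21: +1.9124
  t22: -1.9170
  t23: +1.5675
  t24: -1.1800
  t25: -2.5822
  t26: +5.2720
  t27: +10.3486
  t28: +3.7727
  t29: +5.7036
  t30: -0.8141
  t31: -1.7098
  t32: +2.9935
  t33: +2.5208
  t34: +0.8174
  t35: +47.7345
  t36: +1.1952
  t37: +2.4371
  t38: -1.5031
  t39: -0.1970
  t40: +5.3267
  t41: +3.7523
  t42: +0.5145
  t43: +6.3442
  t44: +1.5422
  t45: +0.4872
  t46: +37.6576
  t47: +0.6524
  t48: -2.9351
Σ = +193.6761 → |volume| = 193.68

Directed edges: 144 total; 6 unmatched, e.g. (-3.99,-4.1,-3.85)→(-1.13,-2.95,-6.54) → open.


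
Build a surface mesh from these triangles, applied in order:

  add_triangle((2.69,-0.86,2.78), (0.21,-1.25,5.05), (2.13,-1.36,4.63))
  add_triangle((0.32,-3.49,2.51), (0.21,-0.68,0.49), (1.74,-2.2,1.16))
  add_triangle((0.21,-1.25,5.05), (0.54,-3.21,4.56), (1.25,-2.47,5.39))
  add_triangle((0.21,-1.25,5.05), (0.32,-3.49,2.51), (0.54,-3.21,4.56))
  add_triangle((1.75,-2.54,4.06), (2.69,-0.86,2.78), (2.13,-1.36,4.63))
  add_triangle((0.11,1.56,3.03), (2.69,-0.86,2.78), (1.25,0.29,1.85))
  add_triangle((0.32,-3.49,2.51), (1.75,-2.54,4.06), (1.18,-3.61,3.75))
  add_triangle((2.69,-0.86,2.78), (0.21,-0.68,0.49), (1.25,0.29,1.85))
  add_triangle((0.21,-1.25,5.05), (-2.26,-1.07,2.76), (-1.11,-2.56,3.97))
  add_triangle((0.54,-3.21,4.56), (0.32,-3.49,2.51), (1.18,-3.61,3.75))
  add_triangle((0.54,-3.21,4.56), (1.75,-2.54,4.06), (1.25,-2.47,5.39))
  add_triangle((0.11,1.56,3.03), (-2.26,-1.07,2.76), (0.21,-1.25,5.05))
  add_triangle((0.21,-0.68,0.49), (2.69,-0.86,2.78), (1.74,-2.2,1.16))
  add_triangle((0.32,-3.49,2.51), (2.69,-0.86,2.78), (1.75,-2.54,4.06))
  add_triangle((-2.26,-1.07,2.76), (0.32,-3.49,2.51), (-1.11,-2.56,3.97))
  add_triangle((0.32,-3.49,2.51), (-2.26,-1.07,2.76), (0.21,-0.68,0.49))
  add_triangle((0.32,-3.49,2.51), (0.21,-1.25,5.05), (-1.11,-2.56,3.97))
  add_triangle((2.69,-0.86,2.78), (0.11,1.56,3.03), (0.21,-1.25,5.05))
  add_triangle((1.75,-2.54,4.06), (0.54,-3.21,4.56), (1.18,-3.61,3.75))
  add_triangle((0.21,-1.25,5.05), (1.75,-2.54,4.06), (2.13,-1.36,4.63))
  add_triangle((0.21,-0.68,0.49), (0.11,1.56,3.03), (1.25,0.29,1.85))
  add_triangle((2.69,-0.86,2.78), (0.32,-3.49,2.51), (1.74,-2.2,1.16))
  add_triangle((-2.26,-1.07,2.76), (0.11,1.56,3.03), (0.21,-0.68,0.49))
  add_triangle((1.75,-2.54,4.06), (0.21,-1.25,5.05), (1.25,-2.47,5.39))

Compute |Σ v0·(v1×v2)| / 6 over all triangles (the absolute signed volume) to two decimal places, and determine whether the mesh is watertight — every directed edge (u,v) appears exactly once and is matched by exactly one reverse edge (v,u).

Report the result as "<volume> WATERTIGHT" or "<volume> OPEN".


Per-triangle v0·(v1×v2)/6:
  t1: +0.1833
  t2: -0.0371
  t3: +1.4621
  t4: +0.4683
  t5: +1.4711
  t6: +0.5025
  t7: -0.0848
  t8: -0.2378
  t9: +2.7376
  t10: +0.9469
  t11: +1.1295
  t12: +4.6224
  t13: -0.3765
  t14: +1.4845
  t15: +1.3631
  t16: -0.1722
  t17: +3.3650
  t18: +5.0030
  t19: +1.1137
  t20: +2.2185
  t21: -0.4926
  t22: +2.5753
  t23: -1.3530
  t24: +0.1862
Σ = +28.0789 → |volume| = 28.08

Directed edges: 72 total, each appears once with its reverse present → watertight.

28.08 WATERTIGHT


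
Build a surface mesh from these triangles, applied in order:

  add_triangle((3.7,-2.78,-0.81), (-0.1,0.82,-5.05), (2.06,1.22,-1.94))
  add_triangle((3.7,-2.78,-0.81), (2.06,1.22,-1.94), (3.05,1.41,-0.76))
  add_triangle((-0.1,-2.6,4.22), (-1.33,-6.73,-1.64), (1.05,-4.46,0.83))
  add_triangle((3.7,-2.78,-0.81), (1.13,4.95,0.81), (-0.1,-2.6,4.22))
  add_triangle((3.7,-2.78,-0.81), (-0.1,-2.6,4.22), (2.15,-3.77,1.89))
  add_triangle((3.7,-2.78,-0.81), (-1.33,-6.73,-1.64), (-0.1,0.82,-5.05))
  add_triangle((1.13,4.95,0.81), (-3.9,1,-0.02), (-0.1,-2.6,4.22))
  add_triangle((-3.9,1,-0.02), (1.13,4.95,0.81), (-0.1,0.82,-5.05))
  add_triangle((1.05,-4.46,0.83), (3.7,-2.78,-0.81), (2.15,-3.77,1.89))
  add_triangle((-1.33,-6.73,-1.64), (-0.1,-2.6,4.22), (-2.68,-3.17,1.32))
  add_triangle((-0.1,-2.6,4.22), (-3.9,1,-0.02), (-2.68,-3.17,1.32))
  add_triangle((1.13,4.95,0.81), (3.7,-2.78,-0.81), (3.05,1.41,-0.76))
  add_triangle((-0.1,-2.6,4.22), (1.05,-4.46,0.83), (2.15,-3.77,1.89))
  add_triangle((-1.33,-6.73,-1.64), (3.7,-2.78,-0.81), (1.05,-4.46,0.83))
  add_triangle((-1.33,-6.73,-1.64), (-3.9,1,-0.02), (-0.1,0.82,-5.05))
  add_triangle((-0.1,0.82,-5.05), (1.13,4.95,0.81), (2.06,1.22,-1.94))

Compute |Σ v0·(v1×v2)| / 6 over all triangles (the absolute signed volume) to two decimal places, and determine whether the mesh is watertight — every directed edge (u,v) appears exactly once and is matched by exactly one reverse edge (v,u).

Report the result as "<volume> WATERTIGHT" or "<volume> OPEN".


Per-triangle v0·(v1×v2)/6:
  t1: +7.9727
  t2: +3.2414
  t3: +9.6250
  t4: +16.7570
  t5: +1.6836
  t6: +25.0617
  t7: +15.7469
  t8: +17.6129
  t9: +3.9360
  t10: +12.1509
  t11: +8.3053
  t12: +2.7437
  t13: +4.1351
  t14: +9.4236
  t15: +24.0515
  t16: +8.1263
Σ = +170.5737 → |volume| = 170.57

Directed edges: 48 total; 6 unmatched, e.g. (2.06,1.22,-1.94)→(3.05,1.41,-0.76) → open.

170.57 OPEN


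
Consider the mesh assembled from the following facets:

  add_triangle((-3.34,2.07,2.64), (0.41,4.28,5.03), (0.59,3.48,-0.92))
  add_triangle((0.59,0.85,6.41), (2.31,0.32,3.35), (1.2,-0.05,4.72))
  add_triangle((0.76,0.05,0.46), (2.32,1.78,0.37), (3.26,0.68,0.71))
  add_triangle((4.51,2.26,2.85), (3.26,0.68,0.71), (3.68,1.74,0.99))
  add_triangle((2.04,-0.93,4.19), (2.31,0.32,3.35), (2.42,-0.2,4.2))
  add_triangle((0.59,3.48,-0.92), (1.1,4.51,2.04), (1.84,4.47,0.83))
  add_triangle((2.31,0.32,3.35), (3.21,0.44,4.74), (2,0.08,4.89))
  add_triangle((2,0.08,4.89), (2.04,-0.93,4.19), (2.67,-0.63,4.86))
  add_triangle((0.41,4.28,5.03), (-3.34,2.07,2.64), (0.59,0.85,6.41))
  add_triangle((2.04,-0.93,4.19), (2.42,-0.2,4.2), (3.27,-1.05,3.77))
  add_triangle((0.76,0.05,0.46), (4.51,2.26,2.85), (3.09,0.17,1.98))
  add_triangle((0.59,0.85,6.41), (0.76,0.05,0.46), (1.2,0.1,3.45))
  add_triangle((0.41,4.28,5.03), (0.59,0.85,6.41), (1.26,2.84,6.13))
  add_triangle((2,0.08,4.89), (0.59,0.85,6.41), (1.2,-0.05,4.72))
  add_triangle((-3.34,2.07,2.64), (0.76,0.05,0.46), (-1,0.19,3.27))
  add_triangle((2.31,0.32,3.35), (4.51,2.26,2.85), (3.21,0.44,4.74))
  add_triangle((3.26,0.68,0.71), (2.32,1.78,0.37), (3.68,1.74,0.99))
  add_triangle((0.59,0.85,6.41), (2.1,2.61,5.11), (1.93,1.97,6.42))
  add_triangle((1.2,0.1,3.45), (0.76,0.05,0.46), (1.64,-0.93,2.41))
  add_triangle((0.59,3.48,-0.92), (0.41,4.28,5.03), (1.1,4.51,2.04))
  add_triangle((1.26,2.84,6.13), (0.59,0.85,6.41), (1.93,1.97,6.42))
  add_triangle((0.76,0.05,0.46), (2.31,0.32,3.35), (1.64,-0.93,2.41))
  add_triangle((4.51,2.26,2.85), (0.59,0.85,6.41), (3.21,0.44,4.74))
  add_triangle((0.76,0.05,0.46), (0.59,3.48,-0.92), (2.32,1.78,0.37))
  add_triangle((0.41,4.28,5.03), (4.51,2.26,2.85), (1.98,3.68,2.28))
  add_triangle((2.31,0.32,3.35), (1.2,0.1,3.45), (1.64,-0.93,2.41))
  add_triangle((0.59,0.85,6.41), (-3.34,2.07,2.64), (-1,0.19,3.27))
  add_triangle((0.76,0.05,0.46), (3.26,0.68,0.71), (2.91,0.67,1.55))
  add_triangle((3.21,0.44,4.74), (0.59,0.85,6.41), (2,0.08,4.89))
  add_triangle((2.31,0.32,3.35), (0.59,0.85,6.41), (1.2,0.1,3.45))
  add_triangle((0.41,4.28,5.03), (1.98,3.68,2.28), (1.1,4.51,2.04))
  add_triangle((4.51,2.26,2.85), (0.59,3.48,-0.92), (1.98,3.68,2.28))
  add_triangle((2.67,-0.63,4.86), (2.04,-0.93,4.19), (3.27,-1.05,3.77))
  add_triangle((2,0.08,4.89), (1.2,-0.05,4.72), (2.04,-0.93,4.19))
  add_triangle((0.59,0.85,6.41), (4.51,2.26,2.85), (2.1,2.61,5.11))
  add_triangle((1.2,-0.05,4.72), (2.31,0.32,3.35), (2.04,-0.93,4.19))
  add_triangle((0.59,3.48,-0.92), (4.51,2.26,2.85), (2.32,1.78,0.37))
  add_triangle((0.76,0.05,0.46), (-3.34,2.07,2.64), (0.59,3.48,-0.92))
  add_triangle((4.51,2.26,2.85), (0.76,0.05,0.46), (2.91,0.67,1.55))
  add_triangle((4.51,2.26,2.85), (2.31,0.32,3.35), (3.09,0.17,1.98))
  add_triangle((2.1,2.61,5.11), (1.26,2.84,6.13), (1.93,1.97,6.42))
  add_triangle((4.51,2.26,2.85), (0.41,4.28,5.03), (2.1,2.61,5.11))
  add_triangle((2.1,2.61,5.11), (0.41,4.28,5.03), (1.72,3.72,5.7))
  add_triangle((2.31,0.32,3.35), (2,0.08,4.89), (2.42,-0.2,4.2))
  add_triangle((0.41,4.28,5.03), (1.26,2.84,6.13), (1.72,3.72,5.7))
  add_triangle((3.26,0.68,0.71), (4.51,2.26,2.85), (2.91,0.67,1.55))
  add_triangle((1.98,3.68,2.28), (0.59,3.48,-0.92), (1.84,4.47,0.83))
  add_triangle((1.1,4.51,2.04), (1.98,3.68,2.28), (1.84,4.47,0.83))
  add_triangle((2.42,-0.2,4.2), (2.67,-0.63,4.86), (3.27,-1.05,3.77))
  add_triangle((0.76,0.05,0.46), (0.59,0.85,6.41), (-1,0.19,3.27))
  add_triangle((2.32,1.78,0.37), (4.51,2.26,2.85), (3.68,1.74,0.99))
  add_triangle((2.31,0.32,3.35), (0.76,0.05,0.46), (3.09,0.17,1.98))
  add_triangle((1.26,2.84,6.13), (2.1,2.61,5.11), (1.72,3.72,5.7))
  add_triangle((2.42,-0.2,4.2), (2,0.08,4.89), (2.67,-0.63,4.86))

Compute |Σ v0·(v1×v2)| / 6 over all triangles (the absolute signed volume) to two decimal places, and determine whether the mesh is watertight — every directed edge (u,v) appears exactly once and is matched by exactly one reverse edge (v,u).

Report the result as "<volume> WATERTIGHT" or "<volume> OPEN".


Per-triangle v0·(v1×v2)/6:
  t1: +12.6067
  t2: -1.3438
  t3: -0.1994
  t4: +0.8517
  t5: +0.0686
  t6: +1.6374
  t7: +0.0029
  t8: +0.3666
  t9: +13.7326
  t10: -0.7894
  t11: +0.0278
  t12: -0.2637
  t13: +2.8003
  t14: +0.6543
  t15: -0.9729
  t16: +0.0467
  t17: +0.2042
  t18: -0.8168
  t19: -0.3619
  t20: +1.7902
  t21: +2.0684
  t22: +0.2868
  t23: +6.4327
  t24: -0.1875
  t25: +6.4880
  t26: +0.7609
  t27: +3.3230
  t28: +0.0641
  t29: +1.3722
  t30: +0.6473
  t31: +2.8107
  t32: +5.0744
  t33: +0.4947
  t34: +0.6283
  t35: +5.4923
  t36: -1.2886
  t37: +2.0235
  t38: -2.4023
  t39: +0.0598
  t40: +1.9413
  t41: +1.2283
  t42: +6.0000
  t43: -0.2343
  t44: +0.3576
  t45: +1.7802
  t46: +0.5928
  t47: -0.4594
  t48: +1.3166
  t49: +0.3857
  t50: +0.2021
  t51: +0.7056
  t52: -0.0106
  t53: +1.0215
  t54: +0.2566
Σ = +79.2751 → |volume| = 79.28

Directed edges: 162 total, each appears once with its reverse present → watertight.

79.28 WATERTIGHT


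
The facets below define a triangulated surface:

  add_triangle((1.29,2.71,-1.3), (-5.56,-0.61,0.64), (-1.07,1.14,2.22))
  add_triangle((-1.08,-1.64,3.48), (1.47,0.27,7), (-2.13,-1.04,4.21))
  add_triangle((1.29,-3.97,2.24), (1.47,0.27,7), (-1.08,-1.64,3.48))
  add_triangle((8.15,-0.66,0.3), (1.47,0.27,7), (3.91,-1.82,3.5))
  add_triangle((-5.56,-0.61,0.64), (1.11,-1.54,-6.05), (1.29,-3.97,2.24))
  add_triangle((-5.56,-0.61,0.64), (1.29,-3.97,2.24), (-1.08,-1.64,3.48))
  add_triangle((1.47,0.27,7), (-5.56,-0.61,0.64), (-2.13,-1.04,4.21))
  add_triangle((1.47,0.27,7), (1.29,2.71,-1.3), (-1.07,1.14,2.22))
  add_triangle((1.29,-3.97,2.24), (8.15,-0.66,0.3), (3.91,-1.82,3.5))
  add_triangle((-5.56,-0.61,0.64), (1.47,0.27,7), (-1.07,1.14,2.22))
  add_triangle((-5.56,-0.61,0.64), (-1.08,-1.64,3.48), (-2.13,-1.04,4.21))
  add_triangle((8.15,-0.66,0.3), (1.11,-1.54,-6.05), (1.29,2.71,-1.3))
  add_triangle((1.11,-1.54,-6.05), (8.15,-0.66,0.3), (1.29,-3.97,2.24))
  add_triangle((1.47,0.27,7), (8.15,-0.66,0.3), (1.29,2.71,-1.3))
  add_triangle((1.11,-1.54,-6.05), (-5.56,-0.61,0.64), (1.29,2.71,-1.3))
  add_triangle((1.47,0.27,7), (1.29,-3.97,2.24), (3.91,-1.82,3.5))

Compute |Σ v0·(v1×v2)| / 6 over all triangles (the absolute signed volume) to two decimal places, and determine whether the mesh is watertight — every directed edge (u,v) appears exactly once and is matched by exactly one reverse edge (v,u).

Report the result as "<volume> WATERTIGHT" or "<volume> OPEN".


227.44 WATERTIGHT

Per-triangle v0·(v1×v2)/6:
  t1: +6.3324
  t2: +3.6988
  t3: +10.2661
  t4: +15.9575
  t5: +26.2419
  t6: +9.4176
  t7: +5.7562
  t8: +6.8695
  t9: +13.1444
  t10: +8.1422
  t11: +3.0828
  t12: +25.9394
  t13: +36.2998
  t14: +27.2661
  t15: +15.8688
  t16: +13.1562
Σ = +227.4398 → |volume| = 227.44

Directed edges: 48 total, each appears once with its reverse present → watertight.


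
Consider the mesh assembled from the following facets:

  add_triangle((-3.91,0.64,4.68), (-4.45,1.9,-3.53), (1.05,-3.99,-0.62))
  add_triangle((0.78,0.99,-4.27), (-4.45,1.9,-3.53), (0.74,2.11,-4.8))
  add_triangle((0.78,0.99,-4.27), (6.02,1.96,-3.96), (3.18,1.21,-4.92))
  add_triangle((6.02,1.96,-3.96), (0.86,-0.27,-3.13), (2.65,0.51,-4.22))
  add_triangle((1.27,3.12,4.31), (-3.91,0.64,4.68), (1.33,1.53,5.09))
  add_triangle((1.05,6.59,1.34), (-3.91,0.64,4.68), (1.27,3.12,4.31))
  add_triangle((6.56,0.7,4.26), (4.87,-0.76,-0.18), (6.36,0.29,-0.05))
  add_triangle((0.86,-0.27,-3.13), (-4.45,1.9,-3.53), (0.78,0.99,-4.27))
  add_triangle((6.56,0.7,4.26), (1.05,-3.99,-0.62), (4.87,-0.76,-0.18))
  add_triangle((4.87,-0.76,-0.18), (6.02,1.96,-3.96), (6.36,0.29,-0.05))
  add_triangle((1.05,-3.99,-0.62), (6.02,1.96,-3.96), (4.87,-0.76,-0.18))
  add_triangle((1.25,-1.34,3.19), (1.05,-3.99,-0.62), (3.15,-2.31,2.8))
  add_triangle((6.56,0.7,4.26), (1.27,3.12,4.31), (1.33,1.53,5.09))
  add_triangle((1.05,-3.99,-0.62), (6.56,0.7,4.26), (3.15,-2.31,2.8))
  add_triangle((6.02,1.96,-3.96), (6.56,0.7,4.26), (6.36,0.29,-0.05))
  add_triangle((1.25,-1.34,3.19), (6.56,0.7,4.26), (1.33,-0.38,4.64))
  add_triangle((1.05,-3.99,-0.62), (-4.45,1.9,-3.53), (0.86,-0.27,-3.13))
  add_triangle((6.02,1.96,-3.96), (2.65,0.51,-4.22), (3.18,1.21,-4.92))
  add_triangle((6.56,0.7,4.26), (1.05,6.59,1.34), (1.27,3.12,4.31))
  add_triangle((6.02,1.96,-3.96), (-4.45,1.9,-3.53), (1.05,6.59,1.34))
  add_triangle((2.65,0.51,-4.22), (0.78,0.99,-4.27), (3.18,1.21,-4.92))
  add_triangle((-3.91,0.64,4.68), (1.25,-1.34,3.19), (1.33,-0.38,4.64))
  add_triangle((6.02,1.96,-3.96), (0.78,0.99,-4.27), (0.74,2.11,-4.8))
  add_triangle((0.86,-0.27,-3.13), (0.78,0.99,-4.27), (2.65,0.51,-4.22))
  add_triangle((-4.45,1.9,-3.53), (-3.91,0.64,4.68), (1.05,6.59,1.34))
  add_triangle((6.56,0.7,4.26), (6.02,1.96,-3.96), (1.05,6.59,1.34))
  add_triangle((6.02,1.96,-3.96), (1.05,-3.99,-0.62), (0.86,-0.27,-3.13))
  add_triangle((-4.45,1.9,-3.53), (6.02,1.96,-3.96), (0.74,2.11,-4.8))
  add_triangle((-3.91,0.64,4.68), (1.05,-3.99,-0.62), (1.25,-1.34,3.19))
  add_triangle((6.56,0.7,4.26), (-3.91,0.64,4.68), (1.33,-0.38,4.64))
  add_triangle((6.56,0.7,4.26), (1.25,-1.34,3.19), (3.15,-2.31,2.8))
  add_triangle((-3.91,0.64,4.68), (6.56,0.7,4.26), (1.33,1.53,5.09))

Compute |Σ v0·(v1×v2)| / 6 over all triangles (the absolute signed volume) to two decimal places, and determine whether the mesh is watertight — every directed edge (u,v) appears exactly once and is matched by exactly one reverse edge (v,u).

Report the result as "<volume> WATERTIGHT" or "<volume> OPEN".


360.87 WATERTIGHT

Per-triangle v0·(v1×v2)/6:
  t1: +21.5497
  t2: +3.5101
  t3: +1.4303
  t4: +0.4591
  t5: +7.8509
  t6: +20.0587
  t7: +4.4281
  t8: +3.3883
  t9: +13.1695
  t10: +4.3262
  t11: +12.9748
  t12: +3.8596
  t13: +8.5012
  t14: +7.1499
  t15: +9.3658
  t16: +4.7261
  t17: +10.1184
  t18: +1.4351
  t19: +22.5372
  t20: +47.3034
  t21: +0.8531
  t22: +4.1154
  t23: +3.8600
  t24: +1.2355
  t25: +41.0080
  t26: +56.6832
  t27: +11.1842
  t28: +2.3832
  t29: +11.1887
  t30: +8.4845
  t31: +5.6653
  t32: +6.0708
Σ = +360.8740 → |volume| = 360.87

Directed edges: 96 total, each appears once with its reverse present → watertight.


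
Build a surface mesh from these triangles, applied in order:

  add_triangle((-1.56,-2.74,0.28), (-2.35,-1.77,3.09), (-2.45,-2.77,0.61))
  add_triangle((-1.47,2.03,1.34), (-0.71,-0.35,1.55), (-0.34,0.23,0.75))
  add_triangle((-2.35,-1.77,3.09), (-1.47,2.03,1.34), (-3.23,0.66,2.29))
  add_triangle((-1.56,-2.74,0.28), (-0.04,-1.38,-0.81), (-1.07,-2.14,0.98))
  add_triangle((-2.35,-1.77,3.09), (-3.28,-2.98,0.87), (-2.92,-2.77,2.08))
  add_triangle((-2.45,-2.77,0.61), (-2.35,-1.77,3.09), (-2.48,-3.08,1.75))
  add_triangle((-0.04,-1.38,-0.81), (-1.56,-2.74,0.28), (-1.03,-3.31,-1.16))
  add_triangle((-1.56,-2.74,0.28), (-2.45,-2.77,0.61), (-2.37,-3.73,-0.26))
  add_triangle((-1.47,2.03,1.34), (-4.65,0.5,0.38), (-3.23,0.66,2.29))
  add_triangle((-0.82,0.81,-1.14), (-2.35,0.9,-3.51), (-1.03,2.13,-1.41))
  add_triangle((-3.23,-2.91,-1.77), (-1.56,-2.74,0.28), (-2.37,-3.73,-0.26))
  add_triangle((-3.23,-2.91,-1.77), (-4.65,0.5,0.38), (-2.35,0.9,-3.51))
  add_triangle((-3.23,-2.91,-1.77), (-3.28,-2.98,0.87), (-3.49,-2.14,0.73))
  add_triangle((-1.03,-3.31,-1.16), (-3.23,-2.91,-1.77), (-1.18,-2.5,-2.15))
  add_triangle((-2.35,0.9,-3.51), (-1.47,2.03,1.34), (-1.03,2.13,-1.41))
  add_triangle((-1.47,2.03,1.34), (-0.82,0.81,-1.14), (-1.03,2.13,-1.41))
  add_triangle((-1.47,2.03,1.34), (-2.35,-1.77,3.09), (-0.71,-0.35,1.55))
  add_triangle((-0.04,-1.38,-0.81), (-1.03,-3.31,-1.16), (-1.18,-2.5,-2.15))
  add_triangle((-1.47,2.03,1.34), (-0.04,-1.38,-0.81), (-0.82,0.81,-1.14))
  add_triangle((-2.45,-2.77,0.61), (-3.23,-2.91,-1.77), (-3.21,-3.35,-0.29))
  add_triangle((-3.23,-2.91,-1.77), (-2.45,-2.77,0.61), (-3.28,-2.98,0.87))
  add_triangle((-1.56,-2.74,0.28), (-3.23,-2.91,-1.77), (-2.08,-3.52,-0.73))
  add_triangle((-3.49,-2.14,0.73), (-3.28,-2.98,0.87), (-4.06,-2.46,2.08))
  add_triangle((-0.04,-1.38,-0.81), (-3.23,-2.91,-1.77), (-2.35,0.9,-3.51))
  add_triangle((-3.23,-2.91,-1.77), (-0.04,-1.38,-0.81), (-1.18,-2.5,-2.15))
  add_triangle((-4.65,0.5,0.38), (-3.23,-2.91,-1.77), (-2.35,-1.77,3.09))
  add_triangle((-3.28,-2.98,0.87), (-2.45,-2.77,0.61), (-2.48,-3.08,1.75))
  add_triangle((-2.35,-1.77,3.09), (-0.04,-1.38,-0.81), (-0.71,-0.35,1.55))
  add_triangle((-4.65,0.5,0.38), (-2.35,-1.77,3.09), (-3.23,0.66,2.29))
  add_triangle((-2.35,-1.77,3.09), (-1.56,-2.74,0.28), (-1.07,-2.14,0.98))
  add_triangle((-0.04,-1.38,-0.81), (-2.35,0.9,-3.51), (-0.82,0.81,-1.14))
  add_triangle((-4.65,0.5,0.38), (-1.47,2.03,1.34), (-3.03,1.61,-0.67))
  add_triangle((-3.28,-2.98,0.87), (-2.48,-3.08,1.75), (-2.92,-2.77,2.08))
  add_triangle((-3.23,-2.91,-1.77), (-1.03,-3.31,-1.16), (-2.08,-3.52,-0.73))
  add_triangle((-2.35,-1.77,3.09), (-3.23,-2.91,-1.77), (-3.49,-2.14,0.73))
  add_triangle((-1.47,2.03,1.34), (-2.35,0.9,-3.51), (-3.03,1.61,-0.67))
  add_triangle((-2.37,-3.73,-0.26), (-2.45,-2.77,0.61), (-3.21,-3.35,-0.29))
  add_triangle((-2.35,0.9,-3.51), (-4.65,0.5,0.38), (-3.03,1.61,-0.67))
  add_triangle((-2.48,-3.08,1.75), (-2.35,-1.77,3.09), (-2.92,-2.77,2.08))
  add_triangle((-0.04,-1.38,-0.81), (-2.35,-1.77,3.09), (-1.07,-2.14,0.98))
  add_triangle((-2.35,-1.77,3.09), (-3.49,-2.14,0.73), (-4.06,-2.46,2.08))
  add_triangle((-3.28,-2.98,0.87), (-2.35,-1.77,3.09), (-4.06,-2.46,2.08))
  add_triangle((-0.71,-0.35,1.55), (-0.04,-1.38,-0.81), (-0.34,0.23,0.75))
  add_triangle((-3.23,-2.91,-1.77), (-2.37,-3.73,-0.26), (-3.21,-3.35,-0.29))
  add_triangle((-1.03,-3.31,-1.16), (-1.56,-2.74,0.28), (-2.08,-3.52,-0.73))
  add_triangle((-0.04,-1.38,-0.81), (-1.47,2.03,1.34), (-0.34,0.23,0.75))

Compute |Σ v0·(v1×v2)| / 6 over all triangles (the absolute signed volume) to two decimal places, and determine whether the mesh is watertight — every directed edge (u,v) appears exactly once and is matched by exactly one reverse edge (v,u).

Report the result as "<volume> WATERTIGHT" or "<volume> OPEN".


Per-triangle v0·(v1×v2)/6:
  t1: +0.9593
  t2: +0.0905
  t3: +1.6866
  t4: +0.3237
  t5: +0.4184
  t6: -0.6926
  t7: +0.1391
  t8: +0.2924
  t9: +2.6437
  t10: -0.0327
  t11: -0.2281
  t12: +10.3659
  t13: +1.4775
  t14: +1.4671
  t15: +2.3295
  t16: -0.5128
  t17: +0.8003
  t18: +0.3461
  t19: -0.5968
  t20: +0.0364
  t21: +0.7818
  t22: +0.7112
  t23: +0.6967
  t24: +2.8878
  t25: -0.4781
  t26: +10.5040
  t27: +0.3429
  t28: +0.2635
  t29: +3.8783
  t30: +0.6638
  t31: +0.0994
  t32: +2.5453
  t33: +0.5202
  t34: +1.0533
  t35: -1.8728
  t36: +1.5928
  t37: +0.5641
  t38: +3.2241
  t39: +0.4976
  t40: -0.2250
  t41: -0.2802
  t42: +1.4566
  t43: -0.0410
  t44: +1.0051
  t45: +0.4772
  t46: -0.2044
Σ = +51.9778 → |volume| = 51.98

Directed edges: 138 total, each appears once with its reverse present → watertight.

51.98 WATERTIGHT


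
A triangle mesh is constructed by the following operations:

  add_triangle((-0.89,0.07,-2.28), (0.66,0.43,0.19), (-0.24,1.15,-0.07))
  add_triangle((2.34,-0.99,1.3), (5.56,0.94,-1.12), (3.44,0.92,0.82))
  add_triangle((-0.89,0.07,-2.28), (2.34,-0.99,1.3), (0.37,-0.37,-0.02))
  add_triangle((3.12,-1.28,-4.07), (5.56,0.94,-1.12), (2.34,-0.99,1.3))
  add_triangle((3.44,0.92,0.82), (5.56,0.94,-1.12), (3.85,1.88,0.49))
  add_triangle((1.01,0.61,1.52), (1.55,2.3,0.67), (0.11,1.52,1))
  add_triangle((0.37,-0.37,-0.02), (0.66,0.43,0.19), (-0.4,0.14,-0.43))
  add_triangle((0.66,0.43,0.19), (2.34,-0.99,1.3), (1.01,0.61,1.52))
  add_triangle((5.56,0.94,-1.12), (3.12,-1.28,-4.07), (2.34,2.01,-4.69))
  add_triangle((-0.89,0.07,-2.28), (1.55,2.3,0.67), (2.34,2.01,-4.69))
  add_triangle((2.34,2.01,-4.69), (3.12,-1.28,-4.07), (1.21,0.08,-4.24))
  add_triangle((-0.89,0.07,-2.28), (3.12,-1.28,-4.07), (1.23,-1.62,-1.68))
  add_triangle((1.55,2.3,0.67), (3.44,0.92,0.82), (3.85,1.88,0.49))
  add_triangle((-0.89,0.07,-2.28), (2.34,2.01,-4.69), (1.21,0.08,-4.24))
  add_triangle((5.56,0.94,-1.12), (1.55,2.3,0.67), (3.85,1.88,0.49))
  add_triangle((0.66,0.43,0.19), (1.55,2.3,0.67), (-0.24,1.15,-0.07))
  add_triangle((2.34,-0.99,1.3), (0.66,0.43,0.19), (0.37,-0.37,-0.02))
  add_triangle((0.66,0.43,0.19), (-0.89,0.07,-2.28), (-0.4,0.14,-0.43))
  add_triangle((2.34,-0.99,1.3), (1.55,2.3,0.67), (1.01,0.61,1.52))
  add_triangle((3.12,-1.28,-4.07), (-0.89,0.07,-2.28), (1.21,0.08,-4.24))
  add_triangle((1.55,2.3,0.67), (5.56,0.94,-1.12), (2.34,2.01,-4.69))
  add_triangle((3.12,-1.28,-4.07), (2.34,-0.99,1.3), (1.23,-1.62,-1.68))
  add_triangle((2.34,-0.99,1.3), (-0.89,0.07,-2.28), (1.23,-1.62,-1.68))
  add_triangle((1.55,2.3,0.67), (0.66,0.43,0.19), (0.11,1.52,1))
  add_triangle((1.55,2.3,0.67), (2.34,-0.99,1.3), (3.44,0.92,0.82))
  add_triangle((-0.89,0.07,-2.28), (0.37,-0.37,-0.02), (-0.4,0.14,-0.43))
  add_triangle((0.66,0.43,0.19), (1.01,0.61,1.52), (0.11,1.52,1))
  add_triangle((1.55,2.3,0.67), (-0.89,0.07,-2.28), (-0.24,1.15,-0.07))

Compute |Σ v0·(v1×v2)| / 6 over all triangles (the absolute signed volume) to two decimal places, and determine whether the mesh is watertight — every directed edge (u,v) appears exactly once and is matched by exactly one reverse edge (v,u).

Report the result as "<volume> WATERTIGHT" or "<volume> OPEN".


Per-triangle v0·(v1×v2)/6:
  t1: -0.2908
  t2: +2.4981
  t3: +0.1217
  t4: +7.3858
  t5: +1.3263
  t6: +0.5984
  t7: -0.0267
  t8: -0.3367
  t9: +12.2144
  t10: +2.7642
  t11: +3.6197
  t12: +1.9842
  t13: +0.6089
  t14: +2.1111
  t15: +1.2712
  t16: -0.0323
  t17: -0.0771
  t18: +0.0667
  t19: +1.1827
  t20: +1.4398
  t21: +9.4363
  t22: +2.5256
  t23: -0.4832
  t24: -0.1018
  t25: +1.0807
  t26: +0.0145
  t27: -0.2010
  t28: +0.7495
Σ = +51.4505 → |volume| = 51.45

Directed edges: 84 total, each appears once with its reverse present → watertight.

51.45 WATERTIGHT


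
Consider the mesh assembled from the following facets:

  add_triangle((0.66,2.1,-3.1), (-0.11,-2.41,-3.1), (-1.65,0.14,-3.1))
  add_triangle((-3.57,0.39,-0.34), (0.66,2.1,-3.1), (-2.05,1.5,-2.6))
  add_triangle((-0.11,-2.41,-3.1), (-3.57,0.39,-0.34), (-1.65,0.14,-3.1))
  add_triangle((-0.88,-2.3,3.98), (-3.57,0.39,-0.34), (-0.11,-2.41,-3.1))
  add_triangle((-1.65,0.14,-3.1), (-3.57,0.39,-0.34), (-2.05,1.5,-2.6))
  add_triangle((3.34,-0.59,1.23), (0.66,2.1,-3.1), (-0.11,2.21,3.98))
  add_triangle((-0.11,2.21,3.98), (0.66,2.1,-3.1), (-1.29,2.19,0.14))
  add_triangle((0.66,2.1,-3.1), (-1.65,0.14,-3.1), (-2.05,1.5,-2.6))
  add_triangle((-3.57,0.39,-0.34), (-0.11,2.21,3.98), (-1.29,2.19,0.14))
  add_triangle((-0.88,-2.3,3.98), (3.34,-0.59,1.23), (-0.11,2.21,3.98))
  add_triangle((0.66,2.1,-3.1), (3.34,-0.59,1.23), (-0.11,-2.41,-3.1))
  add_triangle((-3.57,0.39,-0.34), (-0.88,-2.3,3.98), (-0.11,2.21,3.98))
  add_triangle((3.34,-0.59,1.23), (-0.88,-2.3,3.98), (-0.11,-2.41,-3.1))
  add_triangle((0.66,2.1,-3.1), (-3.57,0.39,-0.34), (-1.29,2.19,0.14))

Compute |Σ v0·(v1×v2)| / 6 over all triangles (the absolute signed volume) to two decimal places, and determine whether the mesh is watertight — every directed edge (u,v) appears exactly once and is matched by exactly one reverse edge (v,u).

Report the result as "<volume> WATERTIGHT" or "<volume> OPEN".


86.22 WATERTIGHT

Per-triangle v0·(v1×v2)/6:
  t1: +4.6029
  t2: +0.7065
  t3: +4.1670
  t4: +10.2611
  t5: +2.2920
  t6: +9.0375
  t7: +4.0648
  t8: +2.3247
  t9: +4.5214
  t10: +10.7440
  t11: +8.2962
  t12: +11.0039
  t13: +10.0027
  t14: +4.1959
Σ = +86.2204 → |volume| = 86.22

Directed edges: 42 total, each appears once with its reverse present → watertight.


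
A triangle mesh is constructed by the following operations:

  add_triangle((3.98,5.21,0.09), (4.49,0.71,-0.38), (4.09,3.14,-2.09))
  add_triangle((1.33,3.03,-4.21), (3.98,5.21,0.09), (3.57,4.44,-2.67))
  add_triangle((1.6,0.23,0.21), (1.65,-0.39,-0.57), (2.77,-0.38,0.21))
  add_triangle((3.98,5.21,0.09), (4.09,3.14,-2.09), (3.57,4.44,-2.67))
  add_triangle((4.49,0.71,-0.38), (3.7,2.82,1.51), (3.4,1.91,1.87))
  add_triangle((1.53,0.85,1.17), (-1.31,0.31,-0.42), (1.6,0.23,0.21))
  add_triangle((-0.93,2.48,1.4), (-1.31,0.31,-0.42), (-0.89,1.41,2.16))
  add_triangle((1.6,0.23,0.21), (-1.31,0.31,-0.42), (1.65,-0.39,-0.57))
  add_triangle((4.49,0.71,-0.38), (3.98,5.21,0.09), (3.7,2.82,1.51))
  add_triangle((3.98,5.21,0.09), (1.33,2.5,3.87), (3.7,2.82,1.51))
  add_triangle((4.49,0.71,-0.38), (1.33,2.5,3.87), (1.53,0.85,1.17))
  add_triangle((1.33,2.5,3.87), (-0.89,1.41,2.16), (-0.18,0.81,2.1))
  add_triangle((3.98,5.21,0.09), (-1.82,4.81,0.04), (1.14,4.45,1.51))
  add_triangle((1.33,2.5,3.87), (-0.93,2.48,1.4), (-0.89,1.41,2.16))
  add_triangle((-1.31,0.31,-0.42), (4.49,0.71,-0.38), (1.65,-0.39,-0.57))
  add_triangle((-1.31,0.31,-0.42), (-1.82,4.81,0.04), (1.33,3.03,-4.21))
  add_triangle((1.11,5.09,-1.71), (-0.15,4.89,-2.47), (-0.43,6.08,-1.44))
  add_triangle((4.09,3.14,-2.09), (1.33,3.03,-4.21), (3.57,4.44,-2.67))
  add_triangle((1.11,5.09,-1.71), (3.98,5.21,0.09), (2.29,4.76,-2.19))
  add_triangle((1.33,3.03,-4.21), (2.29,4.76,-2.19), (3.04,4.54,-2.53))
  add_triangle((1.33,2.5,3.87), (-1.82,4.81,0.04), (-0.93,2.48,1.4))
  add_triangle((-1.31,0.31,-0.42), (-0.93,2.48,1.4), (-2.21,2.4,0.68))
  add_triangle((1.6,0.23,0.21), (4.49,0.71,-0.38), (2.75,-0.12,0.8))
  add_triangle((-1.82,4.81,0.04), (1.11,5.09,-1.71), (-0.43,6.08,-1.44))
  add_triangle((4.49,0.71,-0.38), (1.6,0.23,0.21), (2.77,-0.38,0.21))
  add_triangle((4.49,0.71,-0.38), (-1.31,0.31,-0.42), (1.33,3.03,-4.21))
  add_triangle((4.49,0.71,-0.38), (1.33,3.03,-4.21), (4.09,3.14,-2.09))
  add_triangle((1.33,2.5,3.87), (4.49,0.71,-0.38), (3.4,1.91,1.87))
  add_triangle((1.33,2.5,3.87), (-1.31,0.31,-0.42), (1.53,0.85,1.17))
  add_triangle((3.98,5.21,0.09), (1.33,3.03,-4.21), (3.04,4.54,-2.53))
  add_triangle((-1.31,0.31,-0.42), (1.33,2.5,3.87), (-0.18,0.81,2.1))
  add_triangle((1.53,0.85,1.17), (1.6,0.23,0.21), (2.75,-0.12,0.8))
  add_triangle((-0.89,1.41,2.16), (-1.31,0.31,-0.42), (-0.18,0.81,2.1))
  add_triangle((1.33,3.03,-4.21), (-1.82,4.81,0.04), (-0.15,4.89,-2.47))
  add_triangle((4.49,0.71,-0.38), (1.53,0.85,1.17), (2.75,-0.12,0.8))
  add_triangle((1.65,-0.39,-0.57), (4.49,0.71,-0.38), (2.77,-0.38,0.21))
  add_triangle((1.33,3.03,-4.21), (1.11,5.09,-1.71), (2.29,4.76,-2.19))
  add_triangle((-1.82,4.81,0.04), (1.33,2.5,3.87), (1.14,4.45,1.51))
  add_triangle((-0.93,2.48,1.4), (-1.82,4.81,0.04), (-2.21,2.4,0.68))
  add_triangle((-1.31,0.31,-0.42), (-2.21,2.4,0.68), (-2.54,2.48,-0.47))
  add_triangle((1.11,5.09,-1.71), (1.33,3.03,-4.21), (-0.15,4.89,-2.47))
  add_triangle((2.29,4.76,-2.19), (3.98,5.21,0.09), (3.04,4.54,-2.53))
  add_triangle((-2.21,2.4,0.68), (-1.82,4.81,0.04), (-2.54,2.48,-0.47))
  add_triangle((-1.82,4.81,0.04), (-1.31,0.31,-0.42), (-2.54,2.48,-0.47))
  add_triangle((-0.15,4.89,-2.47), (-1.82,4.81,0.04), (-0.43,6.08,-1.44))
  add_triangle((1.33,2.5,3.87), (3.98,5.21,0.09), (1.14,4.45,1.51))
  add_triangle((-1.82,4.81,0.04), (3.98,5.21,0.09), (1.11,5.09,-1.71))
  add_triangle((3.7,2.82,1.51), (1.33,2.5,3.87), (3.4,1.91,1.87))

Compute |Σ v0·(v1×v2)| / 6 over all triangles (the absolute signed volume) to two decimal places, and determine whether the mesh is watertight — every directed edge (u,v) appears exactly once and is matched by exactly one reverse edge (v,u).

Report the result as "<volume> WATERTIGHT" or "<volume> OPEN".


Per-triangle v0·(v1×v2)/6:
  t1: +6.7741
  t2: +3.0081
  t3: -0.1375
  t4: +3.7020
  t5: +1.7364
  t6: -0.1705
  t7: +0.7619
  t8: -0.1460
  t9: +5.5356
  t10: +5.8722
  t11: +0.4144
  t12: +0.5840
  t13: +6.9220
  t14: +1.6455
  t15: +0.4251
  t16: +4.8884
  t17: +1.8540
  t18: +2.9311
  t19: +3.3800
  t20: +1.9566
  t21: +2.4909
  t22: +0.0108
  t23: -0.1256
  t24: +1.0000
  t25: +0.2038
  t26: -0.4655
  t27: +3.9653
  t28: +0.3928
  t29: -0.4937
  t30: -0.6455
  t31: -0.7490
  t32: -0.2070
  t33: +0.1553
  t34: +0.7883
  t35: +1.0095
  t36: +0.4799
  t37: +3.0548
  t38: +6.0260
  t39: +1.4441
  t40: +0.4285
  t41: +3.7635
  t42: +2.2044
  t43: +1.3595
  t44: +0.0735
  t45: +1.7332
  t46: +6.7864
  t47: +8.4740
  t48: +1.8402
Σ = +96.9357 → |volume| = 96.94

Directed edges: 144 total, each appears once with its reverse present → watertight.

96.94 WATERTIGHT


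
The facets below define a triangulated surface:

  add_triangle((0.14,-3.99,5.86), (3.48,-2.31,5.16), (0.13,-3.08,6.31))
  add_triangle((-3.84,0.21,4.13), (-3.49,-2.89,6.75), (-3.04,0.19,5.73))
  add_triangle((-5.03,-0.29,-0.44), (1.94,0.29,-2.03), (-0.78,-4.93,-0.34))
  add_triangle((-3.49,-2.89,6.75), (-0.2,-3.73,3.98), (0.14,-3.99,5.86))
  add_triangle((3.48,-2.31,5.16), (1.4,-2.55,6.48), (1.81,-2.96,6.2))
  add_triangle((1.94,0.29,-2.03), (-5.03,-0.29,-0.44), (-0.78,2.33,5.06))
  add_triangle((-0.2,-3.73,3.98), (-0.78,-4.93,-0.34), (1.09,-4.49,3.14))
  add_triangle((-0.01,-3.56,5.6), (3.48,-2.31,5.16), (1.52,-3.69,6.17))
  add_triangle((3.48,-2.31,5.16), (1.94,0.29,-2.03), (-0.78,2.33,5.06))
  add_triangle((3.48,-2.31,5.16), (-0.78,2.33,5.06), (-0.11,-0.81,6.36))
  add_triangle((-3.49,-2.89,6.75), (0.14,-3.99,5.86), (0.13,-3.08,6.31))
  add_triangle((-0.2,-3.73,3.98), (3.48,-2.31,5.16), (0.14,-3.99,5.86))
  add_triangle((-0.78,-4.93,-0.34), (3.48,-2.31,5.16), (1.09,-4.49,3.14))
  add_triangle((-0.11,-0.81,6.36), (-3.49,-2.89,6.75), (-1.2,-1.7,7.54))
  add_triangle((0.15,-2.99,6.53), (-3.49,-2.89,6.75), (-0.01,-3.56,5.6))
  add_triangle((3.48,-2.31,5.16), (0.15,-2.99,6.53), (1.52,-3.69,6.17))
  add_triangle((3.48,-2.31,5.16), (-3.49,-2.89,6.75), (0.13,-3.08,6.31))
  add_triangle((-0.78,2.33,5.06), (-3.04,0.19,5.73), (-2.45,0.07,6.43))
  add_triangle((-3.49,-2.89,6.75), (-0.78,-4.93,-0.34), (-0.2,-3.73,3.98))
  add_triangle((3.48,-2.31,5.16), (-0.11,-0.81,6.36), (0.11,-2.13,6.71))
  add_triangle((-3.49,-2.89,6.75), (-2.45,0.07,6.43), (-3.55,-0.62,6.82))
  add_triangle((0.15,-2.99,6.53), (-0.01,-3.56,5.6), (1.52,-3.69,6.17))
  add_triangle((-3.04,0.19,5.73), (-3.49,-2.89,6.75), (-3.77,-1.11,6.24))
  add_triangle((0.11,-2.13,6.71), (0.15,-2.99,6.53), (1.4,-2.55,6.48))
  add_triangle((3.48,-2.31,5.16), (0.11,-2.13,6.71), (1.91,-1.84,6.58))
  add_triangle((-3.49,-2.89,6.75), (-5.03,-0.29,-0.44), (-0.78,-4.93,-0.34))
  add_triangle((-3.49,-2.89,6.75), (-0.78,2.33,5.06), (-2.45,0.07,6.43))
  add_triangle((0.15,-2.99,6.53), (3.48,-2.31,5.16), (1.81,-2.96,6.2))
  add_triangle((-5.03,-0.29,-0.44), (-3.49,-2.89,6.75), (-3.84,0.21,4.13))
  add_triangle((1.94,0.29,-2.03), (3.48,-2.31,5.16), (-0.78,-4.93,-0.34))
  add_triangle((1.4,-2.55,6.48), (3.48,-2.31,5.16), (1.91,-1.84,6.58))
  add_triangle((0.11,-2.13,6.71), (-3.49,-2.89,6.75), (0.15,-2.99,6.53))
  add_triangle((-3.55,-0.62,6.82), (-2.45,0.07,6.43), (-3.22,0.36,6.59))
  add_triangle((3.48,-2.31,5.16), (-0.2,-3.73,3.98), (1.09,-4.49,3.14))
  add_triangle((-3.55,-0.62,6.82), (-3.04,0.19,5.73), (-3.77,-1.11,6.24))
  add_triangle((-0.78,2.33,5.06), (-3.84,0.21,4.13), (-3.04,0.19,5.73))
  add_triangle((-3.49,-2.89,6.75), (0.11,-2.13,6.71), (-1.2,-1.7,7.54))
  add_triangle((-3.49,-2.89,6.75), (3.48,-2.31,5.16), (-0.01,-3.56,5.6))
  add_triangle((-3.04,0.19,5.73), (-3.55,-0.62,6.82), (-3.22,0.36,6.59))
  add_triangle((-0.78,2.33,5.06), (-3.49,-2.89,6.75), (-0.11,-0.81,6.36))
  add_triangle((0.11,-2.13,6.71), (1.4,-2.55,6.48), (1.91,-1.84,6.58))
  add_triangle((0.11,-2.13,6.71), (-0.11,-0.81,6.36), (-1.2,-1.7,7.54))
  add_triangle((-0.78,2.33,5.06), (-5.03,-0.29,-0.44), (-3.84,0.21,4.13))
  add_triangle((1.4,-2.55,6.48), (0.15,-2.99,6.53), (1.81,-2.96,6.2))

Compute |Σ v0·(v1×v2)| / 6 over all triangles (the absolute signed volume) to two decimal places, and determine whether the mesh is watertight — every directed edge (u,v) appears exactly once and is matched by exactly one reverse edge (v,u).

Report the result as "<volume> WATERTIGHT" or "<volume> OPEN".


188.68 OPEN

Per-triangle v0·(v1×v2)/6:
  t1: +4.0122
  t2: +4.8969
  t3: +9.0490
  t4: +4.1293
  t5: +1.1868
  t6: +5.1455
  t7: +5.1624
  t8: -0.6298
  t9: +10.8460
  t10: +10.0402
  t11: +4.3032
  t12: +2.9974
  t13: +3.0309
  t14: +0.3430
  t15: +3.9808
  t16: +3.2430
  t17: +2.2325
  t18: +2.2456
  t19: +12.7866
  t20: +4.4294
  t21: +2.3385
  t22: +1.6243
  t23: -1.4808
  t24: +1.3033
  t25: -2.2989
  t26: +29.5060
  t27: +1.4077
  t28: -0.5387
  t29: +12.6181
  t30: +14.7560
  t31: +2.0615
  t32: +3.7290
  t33: +0.8214
  t34: +5.9284
  t35: +0.4571
  t36: +3.5376
  t37: +3.8986
  t38: -7.7124
  t39: +0.2325
  t40: +12.1259
  t41: +1.3535
  t42: +1.6233
  t43: +7.0371
  t44: +0.9219
Σ = +188.6819 → |volume| = 188.68

Directed edges: 132 total; 6 unmatched, e.g. (-3.04,0.19,5.73)→(-2.45,0.07,6.43) → open.


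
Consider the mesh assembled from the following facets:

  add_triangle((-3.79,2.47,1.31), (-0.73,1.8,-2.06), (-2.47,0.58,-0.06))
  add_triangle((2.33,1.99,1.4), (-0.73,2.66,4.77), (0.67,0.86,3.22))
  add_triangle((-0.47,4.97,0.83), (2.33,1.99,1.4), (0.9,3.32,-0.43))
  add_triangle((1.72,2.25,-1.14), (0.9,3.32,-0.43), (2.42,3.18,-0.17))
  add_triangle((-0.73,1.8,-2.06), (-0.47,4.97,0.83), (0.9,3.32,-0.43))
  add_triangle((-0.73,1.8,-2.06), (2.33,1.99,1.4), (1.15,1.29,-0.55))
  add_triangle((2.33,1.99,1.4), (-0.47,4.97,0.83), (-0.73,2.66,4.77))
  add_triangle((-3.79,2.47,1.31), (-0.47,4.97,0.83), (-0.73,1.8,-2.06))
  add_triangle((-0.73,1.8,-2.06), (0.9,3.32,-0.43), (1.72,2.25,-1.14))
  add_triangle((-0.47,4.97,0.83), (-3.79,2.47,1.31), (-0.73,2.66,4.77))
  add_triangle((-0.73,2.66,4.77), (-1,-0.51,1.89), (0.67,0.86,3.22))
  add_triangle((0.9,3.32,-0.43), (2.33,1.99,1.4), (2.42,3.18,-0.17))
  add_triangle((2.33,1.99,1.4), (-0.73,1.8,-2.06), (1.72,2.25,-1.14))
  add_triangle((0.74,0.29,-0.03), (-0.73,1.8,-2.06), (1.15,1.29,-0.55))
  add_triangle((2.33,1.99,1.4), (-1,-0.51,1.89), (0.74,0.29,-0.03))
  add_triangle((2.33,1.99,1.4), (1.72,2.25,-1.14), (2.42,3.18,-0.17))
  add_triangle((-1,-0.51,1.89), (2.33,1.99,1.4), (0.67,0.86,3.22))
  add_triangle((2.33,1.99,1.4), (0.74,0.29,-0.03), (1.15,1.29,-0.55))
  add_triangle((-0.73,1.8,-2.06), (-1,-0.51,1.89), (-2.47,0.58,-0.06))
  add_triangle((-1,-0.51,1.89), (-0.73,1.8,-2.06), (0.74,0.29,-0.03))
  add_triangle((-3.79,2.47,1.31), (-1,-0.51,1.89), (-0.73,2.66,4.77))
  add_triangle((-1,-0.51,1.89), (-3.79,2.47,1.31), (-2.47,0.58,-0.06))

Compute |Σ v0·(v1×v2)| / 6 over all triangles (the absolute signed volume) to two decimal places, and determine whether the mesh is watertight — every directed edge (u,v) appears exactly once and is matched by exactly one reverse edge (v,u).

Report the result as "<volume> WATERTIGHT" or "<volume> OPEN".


52.54 WATERTIGHT

Per-triangle v0·(v1×v2)/6:
  t1: +2.2684
  t2: +3.0104
  t3: +3.1271
  t4: +0.8801
  t5: +2.8302
  t6: +0.9741
  t7: +9.4463
  t8: +7.3703
  t9: +1.6940
  t10: +12.3876
  t11: +1.9744
  t12: +1.1894
  t13: -1.5538
  t14: +0.0868
  t15: +0.2674
  t16: +0.4470
  t17: -0.0981
  t18: +0.2216
  t19: -0.6572
  t20: -0.4454
  t21: +5.4459
  t22: +1.6750
Σ = +52.5415 → |volume| = 52.54

Directed edges: 66 total, each appears once with its reverse present → watertight.


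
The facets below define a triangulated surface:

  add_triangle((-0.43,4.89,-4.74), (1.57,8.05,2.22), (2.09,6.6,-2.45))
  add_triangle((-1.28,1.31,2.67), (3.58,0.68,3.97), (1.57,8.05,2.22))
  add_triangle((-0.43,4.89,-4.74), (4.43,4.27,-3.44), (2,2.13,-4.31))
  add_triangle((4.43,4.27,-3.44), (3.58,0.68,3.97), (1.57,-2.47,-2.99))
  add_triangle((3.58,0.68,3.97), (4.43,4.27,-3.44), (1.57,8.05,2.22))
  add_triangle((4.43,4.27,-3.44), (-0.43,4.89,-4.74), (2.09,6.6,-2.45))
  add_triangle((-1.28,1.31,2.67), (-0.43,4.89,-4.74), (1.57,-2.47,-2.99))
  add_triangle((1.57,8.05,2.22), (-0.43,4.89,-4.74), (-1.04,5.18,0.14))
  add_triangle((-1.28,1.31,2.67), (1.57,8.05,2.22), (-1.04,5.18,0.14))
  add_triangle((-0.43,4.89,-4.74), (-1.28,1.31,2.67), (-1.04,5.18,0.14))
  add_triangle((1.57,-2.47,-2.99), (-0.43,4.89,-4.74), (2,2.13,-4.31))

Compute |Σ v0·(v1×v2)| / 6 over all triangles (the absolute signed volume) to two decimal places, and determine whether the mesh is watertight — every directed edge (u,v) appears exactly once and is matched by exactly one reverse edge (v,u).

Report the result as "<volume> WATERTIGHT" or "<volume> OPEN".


154.30 OPEN

Per-triangle v0·(v1×v2)/6:
  t1: +14.4852
  t2: +18.4708
  t3: +10.0399
  t4: +23.4743
  t5: +39.6125
  t6: +13.9391
  t7: +0.7676
  t8: +14.3561
  t9: +9.0053
  t10: +3.0227
  t11: +7.1226
Σ = +154.2961 → |volume| = 154.30

Directed edges: 33 total; 9 unmatched, e.g. (1.57,8.05,2.22)→(2.09,6.6,-2.45) → open.
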